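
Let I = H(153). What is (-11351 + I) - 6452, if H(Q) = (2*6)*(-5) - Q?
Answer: -18016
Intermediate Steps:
H(Q) = -60 - Q (H(Q) = 12*(-5) - Q = -60 - Q)
I = -213 (I = -60 - 1*153 = -60 - 153 = -213)
(-11351 + I) - 6452 = (-11351 - 213) - 6452 = -11564 - 6452 = -18016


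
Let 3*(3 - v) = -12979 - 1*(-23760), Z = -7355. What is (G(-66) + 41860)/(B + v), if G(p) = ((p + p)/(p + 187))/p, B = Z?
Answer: -15195186/3973277 ≈ -3.8243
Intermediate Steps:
B = -7355
G(p) = 2/(187 + p) (G(p) = ((2*p)/(187 + p))/p = (2*p/(187 + p))/p = 2/(187 + p))
v = -10772/3 (v = 3 - (-12979 - 1*(-23760))/3 = 3 - (-12979 + 23760)/3 = 3 - 1/3*10781 = 3 - 10781/3 = -10772/3 ≈ -3590.7)
(G(-66) + 41860)/(B + v) = (2/(187 - 66) + 41860)/(-7355 - 10772/3) = (2/121 + 41860)/(-32837/3) = (2*(1/121) + 41860)*(-3/32837) = (2/121 + 41860)*(-3/32837) = (5065062/121)*(-3/32837) = -15195186/3973277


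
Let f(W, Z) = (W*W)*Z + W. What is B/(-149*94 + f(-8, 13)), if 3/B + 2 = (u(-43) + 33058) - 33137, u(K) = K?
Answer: 1/544856 ≈ 1.8353e-6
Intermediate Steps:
f(W, Z) = W + Z*W² (f(W, Z) = W²*Z + W = Z*W² + W = W + Z*W²)
B = -3/124 (B = 3/(-2 + ((-43 + 33058) - 33137)) = 3/(-2 + (33015 - 33137)) = 3/(-2 - 122) = 3/(-124) = 3*(-1/124) = -3/124 ≈ -0.024194)
B/(-149*94 + f(-8, 13)) = -3/(124*(-149*94 - 8*(1 - 8*13))) = -3/(124*(-14006 - 8*(1 - 104))) = -3/(124*(-14006 - 8*(-103))) = -3/(124*(-14006 + 824)) = -3/124/(-13182) = -3/124*(-1/13182) = 1/544856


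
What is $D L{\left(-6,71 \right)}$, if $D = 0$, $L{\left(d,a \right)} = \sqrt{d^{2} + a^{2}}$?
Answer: $0$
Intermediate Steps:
$L{\left(d,a \right)} = \sqrt{a^{2} + d^{2}}$
$D L{\left(-6,71 \right)} = 0 \sqrt{71^{2} + \left(-6\right)^{2}} = 0 \sqrt{5041 + 36} = 0 \sqrt{5077} = 0$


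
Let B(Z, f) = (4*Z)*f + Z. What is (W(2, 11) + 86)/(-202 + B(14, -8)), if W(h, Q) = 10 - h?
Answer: -47/318 ≈ -0.14780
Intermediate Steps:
B(Z, f) = Z + 4*Z*f (B(Z, f) = 4*Z*f + Z = Z + 4*Z*f)
(W(2, 11) + 86)/(-202 + B(14, -8)) = ((10 - 1*2) + 86)/(-202 + 14*(1 + 4*(-8))) = ((10 - 2) + 86)/(-202 + 14*(1 - 32)) = (8 + 86)/(-202 + 14*(-31)) = 94/(-202 - 434) = 94/(-636) = 94*(-1/636) = -47/318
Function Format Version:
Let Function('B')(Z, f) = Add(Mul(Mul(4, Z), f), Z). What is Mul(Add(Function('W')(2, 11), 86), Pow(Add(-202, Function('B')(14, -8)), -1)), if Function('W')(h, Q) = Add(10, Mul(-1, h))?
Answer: Rational(-47, 318) ≈ -0.14780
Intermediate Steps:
Function('B')(Z, f) = Add(Z, Mul(4, Z, f)) (Function('B')(Z, f) = Add(Mul(4, Z, f), Z) = Add(Z, Mul(4, Z, f)))
Mul(Add(Function('W')(2, 11), 86), Pow(Add(-202, Function('B')(14, -8)), -1)) = Mul(Add(Add(10, Mul(-1, 2)), 86), Pow(Add(-202, Mul(14, Add(1, Mul(4, -8)))), -1)) = Mul(Add(Add(10, -2), 86), Pow(Add(-202, Mul(14, Add(1, -32))), -1)) = Mul(Add(8, 86), Pow(Add(-202, Mul(14, -31)), -1)) = Mul(94, Pow(Add(-202, -434), -1)) = Mul(94, Pow(-636, -1)) = Mul(94, Rational(-1, 636)) = Rational(-47, 318)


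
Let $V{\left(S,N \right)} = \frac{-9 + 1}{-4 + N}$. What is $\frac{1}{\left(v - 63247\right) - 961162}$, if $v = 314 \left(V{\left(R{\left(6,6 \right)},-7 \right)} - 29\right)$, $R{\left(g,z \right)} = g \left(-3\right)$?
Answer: $- \frac{11}{11366153} \approx -9.6779 \cdot 10^{-7}$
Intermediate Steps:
$R{\left(g,z \right)} = - 3 g$
$V{\left(S,N \right)} = - \frac{8}{-4 + N}$
$v = - \frac{97654}{11}$ ($v = 314 \left(- \frac{8}{-4 - 7} - 29\right) = 314 \left(- \frac{8}{-11} - 29\right) = 314 \left(\left(-8\right) \left(- \frac{1}{11}\right) - 29\right) = 314 \left(\frac{8}{11} - 29\right) = 314 \left(- \frac{311}{11}\right) = - \frac{97654}{11} \approx -8877.6$)
$\frac{1}{\left(v - 63247\right) - 961162} = \frac{1}{\left(- \frac{97654}{11} - 63247\right) - 961162} = \frac{1}{- \frac{793371}{11} - 961162} = \frac{1}{- \frac{11366153}{11}} = - \frac{11}{11366153}$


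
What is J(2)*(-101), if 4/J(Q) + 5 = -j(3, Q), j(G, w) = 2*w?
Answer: 404/9 ≈ 44.889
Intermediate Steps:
J(Q) = 4/(-5 - 2*Q)
J(2)*(-101) = -4/(5 + 2*2)*(-101) = -4/(5 + 4)*(-101) = -4/9*(-101) = 404/9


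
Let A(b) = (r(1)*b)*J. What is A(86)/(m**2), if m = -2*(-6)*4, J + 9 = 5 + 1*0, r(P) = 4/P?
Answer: -43/72 ≈ -0.59722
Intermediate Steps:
J = -4 (J = -9 + (5 + 1*0) = -9 + (5 + 0) = -9 + 5 = -4)
m = 48 (m = 12*4 = 48)
A(b) = -16*b (A(b) = ((4/1)*b)*(-4) = ((4*1)*b)*(-4) = (4*b)*(-4) = -16*b)
A(86)/(m**2) = (-16*86)/(48**2) = -1376/2304 = -1376*1/2304 = -43/72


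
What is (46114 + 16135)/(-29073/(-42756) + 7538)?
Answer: 887172748/107441267 ≈ 8.2573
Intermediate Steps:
(46114 + 16135)/(-29073/(-42756) + 7538) = 62249/(-29073*(-1/42756) + 7538) = 62249/(9691/14252 + 7538) = 62249/(107441267/14252) = 62249*(14252/107441267) = 887172748/107441267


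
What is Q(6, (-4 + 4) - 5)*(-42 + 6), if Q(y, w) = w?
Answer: 180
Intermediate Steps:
Q(6, (-4 + 4) - 5)*(-42 + 6) = ((-4 + 4) - 5)*(-42 + 6) = (0 - 5)*(-36) = -5*(-36) = 180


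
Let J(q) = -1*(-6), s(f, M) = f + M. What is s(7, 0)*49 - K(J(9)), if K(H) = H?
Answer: 337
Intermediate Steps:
s(f, M) = M + f
J(q) = 6
s(7, 0)*49 - K(J(9)) = (0 + 7)*49 - 1*6 = 7*49 - 6 = 343 - 6 = 337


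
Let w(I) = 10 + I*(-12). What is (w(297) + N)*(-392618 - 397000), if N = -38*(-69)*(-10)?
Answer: 23510086332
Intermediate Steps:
N = -26220 (N = 2622*(-10) = -26220)
w(I) = 10 - 12*I
(w(297) + N)*(-392618 - 397000) = ((10 - 12*297) - 26220)*(-392618 - 397000) = ((10 - 3564) - 26220)*(-789618) = (-3554 - 26220)*(-789618) = -29774*(-789618) = 23510086332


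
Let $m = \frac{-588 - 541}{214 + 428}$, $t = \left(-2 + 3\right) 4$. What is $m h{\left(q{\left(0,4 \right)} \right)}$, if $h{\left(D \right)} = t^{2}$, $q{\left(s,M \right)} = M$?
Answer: $- \frac{9032}{321} \approx -28.137$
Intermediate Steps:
$t = 4$ ($t = 1 \cdot 4 = 4$)
$m = - \frac{1129}{642} \approx -1.7586$
$h{\left(D \right)} = 16$ ($h{\left(D \right)} = 4^{2} = 16$)
$m h{\left(q{\left(0,4 \right)} \right)} = \left(- \frac{1129}{642}\right) 16 = - \frac{9032}{321}$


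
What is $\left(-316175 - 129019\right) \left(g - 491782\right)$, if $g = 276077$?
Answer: $96030571770$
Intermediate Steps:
$\left(-316175 - 129019\right) \left(g - 491782\right) = \left(-316175 - 129019\right) \left(276077 - 491782\right) = \left(-445194\right) \left(-215705\right) = 96030571770$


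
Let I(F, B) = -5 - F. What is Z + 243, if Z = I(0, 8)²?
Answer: 268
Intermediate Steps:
Z = 25 (Z = (-5 - 1*0)² = (-5 + 0)² = (-5)² = 25)
Z + 243 = 25 + 243 = 268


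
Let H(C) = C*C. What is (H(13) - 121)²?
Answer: 2304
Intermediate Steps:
H(C) = C²
(H(13) - 121)² = (13² - 121)² = (169 - 121)² = 48² = 2304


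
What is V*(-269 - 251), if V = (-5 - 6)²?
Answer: -62920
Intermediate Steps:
V = 121 (V = (-11)² = 121)
V*(-269 - 251) = 121*(-269 - 251) = 121*(-520) = -62920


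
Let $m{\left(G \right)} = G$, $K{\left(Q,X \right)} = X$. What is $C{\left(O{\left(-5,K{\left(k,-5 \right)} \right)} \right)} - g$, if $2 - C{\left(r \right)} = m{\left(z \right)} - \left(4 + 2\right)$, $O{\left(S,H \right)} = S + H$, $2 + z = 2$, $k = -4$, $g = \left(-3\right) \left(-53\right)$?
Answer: $-151$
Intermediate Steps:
$g = 159$
$z = 0$ ($z = -2 + 2 = 0$)
$O{\left(S,H \right)} = H + S$
$C{\left(r \right)} = 8$ ($C{\left(r \right)} = 2 - \left(0 - \left(4 + 2\right)\right) = 2 - \left(0 - 6\right) = 2 - -6 = 2 + 6 = 8$)
$C{\left(O{\left(-5,K{\left(k,-5 \right)} \right)} \right)} - g = 8 - 159 = -151$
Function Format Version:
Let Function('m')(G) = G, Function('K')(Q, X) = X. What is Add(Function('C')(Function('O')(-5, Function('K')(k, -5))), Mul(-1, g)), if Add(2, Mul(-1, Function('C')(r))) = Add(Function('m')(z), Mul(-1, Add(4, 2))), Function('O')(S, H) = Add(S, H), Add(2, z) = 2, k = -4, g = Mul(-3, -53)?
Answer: -151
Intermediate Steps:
g = 159
z = 0 (z = Add(-2, 2) = 0)
Function('O')(S, H) = Add(H, S)
Function('C')(r) = 8 (Function('C')(r) = Add(2, Mul(-1, Add(0, Mul(-1, Add(4, 2))))) = Add(2, Mul(-1, Add(0, Mul(-1, 6)))) = Add(2, Mul(-1, Add(0, -6))) = Add(2, Mul(-1, -6)) = Add(2, 6) = 8)
Add(Function('C')(Function('O')(-5, Function('K')(k, -5))), Mul(-1, g)) = Add(8, Mul(-1, 159)) = Add(8, -159) = -151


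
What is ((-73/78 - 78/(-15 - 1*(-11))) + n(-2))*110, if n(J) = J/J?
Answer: 83930/39 ≈ 2152.1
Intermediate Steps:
n(J) = 1
((-73/78 - 78/(-15 - 1*(-11))) + n(-2))*110 = ((-73/78 - 78/(-15 - 1*(-11))) + 1)*110 = ((-73*1/78 - 78/(-15 + 11)) + 1)*110 = ((-73/78 - 78/(-4)) + 1)*110 = ((-73/78 - 78*(-¼)) + 1)*110 = ((-73/78 + 39/2) + 1)*110 = (724/39 + 1)*110 = (763/39)*110 = 83930/39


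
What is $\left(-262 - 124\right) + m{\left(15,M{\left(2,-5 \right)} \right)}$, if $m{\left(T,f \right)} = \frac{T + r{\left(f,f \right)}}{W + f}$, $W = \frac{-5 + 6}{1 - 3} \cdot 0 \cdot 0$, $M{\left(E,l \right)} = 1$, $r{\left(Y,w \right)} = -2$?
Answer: $-373$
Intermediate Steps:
$W = 0$ ($W = 1 \frac{1}{-2} \cdot 0 \cdot 0 = 1 \left(- \frac{1}{2}\right) 0 \cdot 0 = \left(- \frac{1}{2}\right) 0 \cdot 0 = 0 \cdot 0 = 0$)
$m{\left(T,f \right)} = \frac{-2 + T}{f}$ ($m{\left(T,f \right)} = \frac{T - 2}{0 + f} = \frac{-2 + T}{f}$)
$\left(-262 - 124\right) + m{\left(15,M{\left(2,-5 \right)} \right)} = \left(-262 - 124\right) + \frac{-2 + 15}{1} = -386 + 1 \cdot 13 = -386 + 13 = -373$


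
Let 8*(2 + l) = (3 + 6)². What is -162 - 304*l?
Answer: -2632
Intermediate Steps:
l = 65/8 (l = -2 + (3 + 6)²/8 = -2 + (⅛)*9² = -2 + (⅛)*81 = -2 + 81/8 = 65/8 ≈ 8.1250)
-162 - 304*l = -162 - 304*65/8 = -162 - 2470 = -2632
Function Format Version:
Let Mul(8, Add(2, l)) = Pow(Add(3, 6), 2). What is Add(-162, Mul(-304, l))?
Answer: -2632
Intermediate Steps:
l = Rational(65, 8) (l = Add(-2, Mul(Rational(1, 8), Pow(Add(3, 6), 2))) = Add(-2, Mul(Rational(1, 8), Pow(9, 2))) = Add(-2, Mul(Rational(1, 8), 81)) = Add(-2, Rational(81, 8)) = Rational(65, 8) ≈ 8.1250)
Add(-162, Mul(-304, l)) = Add(-162, Mul(-304, Rational(65, 8))) = Add(-162, -2470) = -2632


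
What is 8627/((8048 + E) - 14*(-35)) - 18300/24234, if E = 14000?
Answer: -33896447/91030982 ≈ -0.37236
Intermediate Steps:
8627/((8048 + E) - 14*(-35)) - 18300/24234 = 8627/((8048 + 14000) - 14*(-35)) - 18300/24234 = 8627/(22048 + 490) - 18300*1/24234 = 8627/22538 - 3050/4039 = -33896447/91030982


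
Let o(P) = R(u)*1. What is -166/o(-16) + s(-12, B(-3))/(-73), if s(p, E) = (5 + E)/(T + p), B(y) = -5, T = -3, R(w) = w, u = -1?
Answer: 166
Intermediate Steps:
o(P) = -1 (o(P) = -1*1 = -1)
s(p, E) = (5 + E)/(-3 + p)
-166/o(-16) + s(-12, B(-3))/(-73) = -166/(-1) + ((5 - 5)/(-3 - 12))/(-73) = -166*(-1) + (0/(-15))*(-1/73) = 166 - 1/15*0*(-1/73) = 166 + 0*(-1/73) = 166 + 0 = 166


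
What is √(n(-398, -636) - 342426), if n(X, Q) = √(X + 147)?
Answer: √(-342426 + I*√251) ≈ 0.01 + 585.17*I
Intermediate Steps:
n(X, Q) = √(147 + X)
√(n(-398, -636) - 342426) = √(√(147 - 398) - 342426) = √(√(-251) - 342426) = √(I*√251 - 342426) = √(-342426 + I*√251)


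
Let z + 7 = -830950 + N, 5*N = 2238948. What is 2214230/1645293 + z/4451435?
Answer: 46130391395009/36619574227275 ≈ 1.2597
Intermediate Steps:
N = 2238948/5 (N = (⅕)*2238948 = 2238948/5 ≈ 4.4779e+5)
z = -1915837/5 (z = -7 + (-830950 + 2238948/5) = -7 - 1915802/5 = -1915837/5 ≈ -3.8317e+5)
2214230/1645293 + z/4451435 = 2214230/1645293 - 1915837/5/4451435 = 2214230*(1/1645293) - 1915837/5*1/4451435 = 2214230/1645293 - 1915837/22257175 = 46130391395009/36619574227275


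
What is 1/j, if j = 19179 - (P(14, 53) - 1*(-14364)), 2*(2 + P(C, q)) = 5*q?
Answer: 2/9369 ≈ 0.00021347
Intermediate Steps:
P(C, q) = -2 + 5*q/2 (P(C, q) = -2 + (5*q)/2 = -2 + 5*q/2)
j = 9369/2 (j = 19179 - ((-2 + (5/2)*53) - 1*(-14364)) = 19179 - ((-2 + 265/2) + 14364) = 19179 - (261/2 + 14364) = 19179 - 1*28989/2 = 19179 - 28989/2 = 9369/2 ≈ 4684.5)
1/j = 1/(9369/2) = 2/9369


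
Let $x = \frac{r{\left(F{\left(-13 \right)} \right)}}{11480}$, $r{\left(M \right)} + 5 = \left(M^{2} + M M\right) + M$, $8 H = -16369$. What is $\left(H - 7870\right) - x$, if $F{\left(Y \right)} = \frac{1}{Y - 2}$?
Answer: $- \frac{25613349737}{2583000} \approx -9916.1$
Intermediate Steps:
$H = - \frac{16369}{8}$ ($H = \frac{1}{8} \left(-16369\right) = - \frac{16369}{8} \approx -2046.1$)
$F{\left(Y \right)} = \frac{1}{-2 + Y}$
$r{\left(M \right)} = -5 + M + 2 M^{2}$ ($r{\left(M \right)} = -5 + \left(\left(M^{2} + M M\right) + M\right) = -5 + \left(\left(M^{2} + M^{2}\right) + M\right) = -5 + \left(2 M^{2} + M\right) = -5 + \left(M + 2 M^{2}\right) = -5 + M + 2 M^{2}$)
$x = - \frac{569}{1291500}$ ($x = \frac{-5 + \frac{1}{-2 - 13} + 2 \left(\frac{1}{-2 - 13}\right)^{2}}{11480} = \left(-5 + \frac{1}{-15} + 2 \left(\frac{1}{-15}\right)^{2}\right) \frac{1}{11480} = \left(-5 - \frac{1}{15} + 2 \left(- \frac{1}{15}\right)^{2}\right) \frac{1}{11480} = \left(-5 - \frac{1}{15} + 2 \cdot \frac{1}{225}\right) \frac{1}{11480} = \left(-5 - \frac{1}{15} + \frac{2}{225}\right) \frac{1}{11480} = \left(- \frac{1138}{225}\right) \frac{1}{11480} = - \frac{569}{1291500} \approx -0.00044057$)
$\left(H - 7870\right) - x = \left(- \frac{16369}{8} - 7870\right) - - \frac{569}{1291500} = - \frac{79329}{8} + \frac{569}{1291500} = - \frac{25613349737}{2583000}$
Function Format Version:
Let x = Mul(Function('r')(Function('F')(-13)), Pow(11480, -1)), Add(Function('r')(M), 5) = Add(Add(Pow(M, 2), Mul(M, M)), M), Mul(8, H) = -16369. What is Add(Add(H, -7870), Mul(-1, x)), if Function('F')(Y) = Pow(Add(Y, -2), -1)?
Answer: Rational(-25613349737, 2583000) ≈ -9916.1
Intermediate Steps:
H = Rational(-16369, 8) (H = Mul(Rational(1, 8), -16369) = Rational(-16369, 8) ≈ -2046.1)
Function('F')(Y) = Pow(Add(-2, Y), -1)
Function('r')(M) = Add(-5, M, Mul(2, Pow(M, 2))) (Function('r')(M) = Add(-5, Add(Add(Pow(M, 2), Mul(M, M)), M)) = Add(-5, Add(Add(Pow(M, 2), Pow(M, 2)), M)) = Add(-5, Add(Mul(2, Pow(M, 2)), M)) = Add(-5, Add(M, Mul(2, Pow(M, 2)))) = Add(-5, M, Mul(2, Pow(M, 2))))
x = Rational(-569, 1291500) (x = Mul(Add(-5, Pow(Add(-2, -13), -1), Mul(2, Pow(Pow(Add(-2, -13), -1), 2))), Pow(11480, -1)) = Mul(Add(-5, Pow(-15, -1), Mul(2, Pow(Pow(-15, -1), 2))), Rational(1, 11480)) = Mul(Add(-5, Rational(-1, 15), Mul(2, Pow(Rational(-1, 15), 2))), Rational(1, 11480)) = Mul(Add(-5, Rational(-1, 15), Mul(2, Rational(1, 225))), Rational(1, 11480)) = Mul(Add(-5, Rational(-1, 15), Rational(2, 225)), Rational(1, 11480)) = Mul(Rational(-1138, 225), Rational(1, 11480)) = Rational(-569, 1291500) ≈ -0.00044057)
Add(Add(H, -7870), Mul(-1, x)) = Add(Add(Rational(-16369, 8), -7870), Mul(-1, Rational(-569, 1291500))) = Add(Rational(-79329, 8), Rational(569, 1291500)) = Rational(-25613349737, 2583000)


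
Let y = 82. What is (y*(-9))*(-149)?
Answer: 109962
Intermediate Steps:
(y*(-9))*(-149) = (82*(-9))*(-149) = -738*(-149) = 109962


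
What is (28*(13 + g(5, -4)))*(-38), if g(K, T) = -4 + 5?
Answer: -14896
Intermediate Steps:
g(K, T) = 1
(28*(13 + g(5, -4)))*(-38) = (28*(13 + 1))*(-38) = (28*14)*(-38) = 392*(-38) = -14896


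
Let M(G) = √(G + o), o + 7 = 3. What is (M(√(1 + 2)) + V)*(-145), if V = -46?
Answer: 6670 - 145*√(-4 + √3) ≈ 6670.0 - 218.37*I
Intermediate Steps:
o = -4 (o = -7 + 3 = -4)
M(G) = √(-4 + G) (M(G) = √(G - 4) = √(-4 + G))
(M(√(1 + 2)) + V)*(-145) = (√(-4 + √(1 + 2)) - 46)*(-145) = (√(-4 + √3) - 46)*(-145) = (-46 + √(-4 + √3))*(-145) = 6670 - 145*√(-4 + √3)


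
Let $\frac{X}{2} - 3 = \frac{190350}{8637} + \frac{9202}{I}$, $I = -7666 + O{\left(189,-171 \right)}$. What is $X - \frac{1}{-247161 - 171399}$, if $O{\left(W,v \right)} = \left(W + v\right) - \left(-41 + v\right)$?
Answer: $\frac{106637870502781}{2240158652160} \approx 47.603$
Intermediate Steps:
$O{\left(W,v \right)} = 41 + W$
$I = -7436$ ($I = -7666 + \left(41 + 189\right) = -7666 + 230 = -7436$)
$X = \frac{254773187}{5352061}$ ($X = 6 + 2 \left(\frac{190350}{8637} + \frac{9202}{-7436}\right) = 6 + 2 \left(190350 \cdot \frac{1}{8637} + 9202 \left(- \frac{1}{7436}\right)\right) = 6 + 2 \left(\frac{63450}{2879} - \frac{4601}{3718}\right) = 6 + 2 \cdot \frac{222660821}{10704122} = 6 + \frac{222660821}{5352061} = \frac{254773187}{5352061} \approx 47.603$)
$X - \frac{1}{-247161 - 171399} = \frac{254773187}{5352061} - \frac{1}{-247161 - 171399} = \frac{254773187}{5352061} - \frac{1}{-418560} = \frac{254773187}{5352061} - - \frac{1}{418560} = \frac{254773187}{5352061} + \frac{1}{418560} = \frac{106637870502781}{2240158652160}$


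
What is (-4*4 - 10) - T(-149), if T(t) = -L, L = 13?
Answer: -13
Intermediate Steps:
T(t) = -13 (T(t) = -1*13 = -13)
(-4*4 - 10) - T(-149) = (-4*4 - 10) - 1*(-13) = (-16 - 10) + 13 = -26 + 13 = -13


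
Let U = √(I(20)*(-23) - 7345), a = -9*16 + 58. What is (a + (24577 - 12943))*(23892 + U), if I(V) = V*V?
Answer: 275904816 + 11548*I*√16545 ≈ 2.7591e+8 + 1.4854e+6*I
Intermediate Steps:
I(V) = V²
a = -86 (a = -144 + 58 = -86)
U = I*√16545 (U = √(20²*(-23) - 7345) = √(400*(-23) - 7345) = √(-9200 - 7345) = √(-16545) = I*√16545 ≈ 128.63*I)
(a + (24577 - 12943))*(23892 + U) = (-86 + (24577 - 12943))*(23892 + I*√16545) = (-86 + 11634)*(23892 + I*√16545) = 11548*(23892 + I*√16545) = 275904816 + 11548*I*√16545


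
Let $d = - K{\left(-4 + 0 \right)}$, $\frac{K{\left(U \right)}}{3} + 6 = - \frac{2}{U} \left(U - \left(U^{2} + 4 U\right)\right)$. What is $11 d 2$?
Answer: $528$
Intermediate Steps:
$K{\left(U \right)} = -18 - \frac{6 \left(- U^{2} - 3 U\right)}{U}$ ($K{\left(U \right)} = -18 + 3 - \frac{2}{U} \left(U - \left(U^{2} + 4 U\right)\right) = -18 + 3 - \frac{2}{U} \left(- U^{2} - 3 U\right) = -18 + 3 \left(- \frac{2 \left(- U^{2} - 3 U\right)}{U}\right) = -18 - \frac{6 \left(- U^{2} - 3 U\right)}{U}$)
$d = 24$ ($d = - 6 \left(-4 + 0\right) = - 6 \left(-4\right) = \left(-1\right) \left(-24\right) = 24$)
$11 d 2 = 11 \cdot 24 \cdot 2 = 264 \cdot 2 = 528$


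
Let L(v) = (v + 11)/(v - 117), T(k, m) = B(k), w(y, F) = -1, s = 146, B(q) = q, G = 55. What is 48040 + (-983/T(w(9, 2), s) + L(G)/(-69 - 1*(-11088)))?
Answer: 5581905838/113863 ≈ 49023.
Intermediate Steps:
T(k, m) = k
L(v) = (11 + v)/(-117 + v)
48040 + (-983/T(w(9, 2), s) + L(G)/(-69 - 1*(-11088))) = 48040 + (-983/(-1) + ((11 + 55)/(-117 + 55))/(-69 - 1*(-11088))) = 48040 + (-983*(-1) + (66/(-62))/(-69 + 11088)) = 48040 + (983 - 1/62*66/11019) = 48040 + (983 - 33/31*1/11019) = 48040 + (983 - 11/113863) = 48040 + 111927318/113863 = 5581905838/113863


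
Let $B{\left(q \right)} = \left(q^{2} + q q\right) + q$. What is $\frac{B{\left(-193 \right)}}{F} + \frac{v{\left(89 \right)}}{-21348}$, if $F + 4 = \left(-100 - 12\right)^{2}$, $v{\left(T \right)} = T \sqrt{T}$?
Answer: $\frac{1351}{228} - \frac{89 \sqrt{89}}{21348} \approx 5.8861$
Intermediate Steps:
$B{\left(q \right)} = q + 2 q^{2}$ ($B{\left(q \right)} = \left(q^{2} + q^{2}\right) + q = 2 q^{2} + q = q + 2 q^{2}$)
$v{\left(T \right)} = T^{\frac{3}{2}}$
$F = 12540$ ($F = -4 + \left(-100 - 12\right)^{2} = -4 + \left(-112\right)^{2} = -4 + 12544 = 12540$)
$\frac{B{\left(-193 \right)}}{F} + \frac{v{\left(89 \right)}}{-21348} = \frac{\left(-193\right) \left(1 + 2 \left(-193\right)\right)}{12540} + \frac{89^{\frac{3}{2}}}{-21348} = - 193 \left(1 - 386\right) \frac{1}{12540} + 89 \sqrt{89} \left(- \frac{1}{21348}\right) = \left(-193\right) \left(-385\right) \frac{1}{12540} - \frac{89 \sqrt{89}}{21348} = 74305 \cdot \frac{1}{12540} - \frac{89 \sqrt{89}}{21348} = \frac{1351}{228} - \frac{89 \sqrt{89}}{21348}$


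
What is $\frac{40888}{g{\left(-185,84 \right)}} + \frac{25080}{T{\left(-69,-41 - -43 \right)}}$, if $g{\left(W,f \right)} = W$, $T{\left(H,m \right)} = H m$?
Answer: $- \frac{1713724}{4255} \approx -402.76$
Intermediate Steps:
$\frac{40888}{g{\left(-185,84 \right)}} + \frac{25080}{T{\left(-69,-41 - -43 \right)}} = \frac{40888}{-185} + \frac{25080}{\left(-69\right) \left(-41 - -43\right)} = 40888 \left(- \frac{1}{185}\right) + \frac{25080}{\left(-69\right) \left(-41 + 43\right)} = - \frac{40888}{185} + \frac{25080}{\left(-69\right) 2} = - \frac{40888}{185} + \frac{25080}{-138} = - \frac{40888}{185} + 25080 \left(- \frac{1}{138}\right) = - \frac{40888}{185} - \frac{4180}{23} = - \frac{1713724}{4255}$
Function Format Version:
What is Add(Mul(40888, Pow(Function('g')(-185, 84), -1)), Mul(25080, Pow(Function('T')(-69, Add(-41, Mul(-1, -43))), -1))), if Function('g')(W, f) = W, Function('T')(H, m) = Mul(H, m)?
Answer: Rational(-1713724, 4255) ≈ -402.76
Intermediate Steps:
Add(Mul(40888, Pow(Function('g')(-185, 84), -1)), Mul(25080, Pow(Function('T')(-69, Add(-41, Mul(-1, -43))), -1))) = Add(Mul(40888, Pow(-185, -1)), Mul(25080, Pow(Mul(-69, Add(-41, Mul(-1, -43))), -1))) = Add(Mul(40888, Rational(-1, 185)), Mul(25080, Pow(Mul(-69, Add(-41, 43)), -1))) = Add(Rational(-40888, 185), Mul(25080, Pow(Mul(-69, 2), -1))) = Add(Rational(-40888, 185), Mul(25080, Pow(-138, -1))) = Add(Rational(-40888, 185), Mul(25080, Rational(-1, 138))) = Add(Rational(-40888, 185), Rational(-4180, 23)) = Rational(-1713724, 4255)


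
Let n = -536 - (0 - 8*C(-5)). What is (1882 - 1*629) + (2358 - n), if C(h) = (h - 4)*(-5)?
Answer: 3787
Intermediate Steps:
C(h) = 20 - 5*h (C(h) = (-4 + h)*(-5) = 20 - 5*h)
n = -176 (n = -536 - (0 - 8*(20 - 5*(-5))) = -536 - (0 - 8*(20 + 25)) = -536 - (0 - 8*45) = -536 - (0 - 360) = -536 - 1*(-360) = -536 + 360 = -176)
(1882 - 1*629) + (2358 - n) = (1882 - 1*629) + (2358 - 1*(-176)) = (1882 - 629) + (2358 + 176) = 1253 + 2534 = 3787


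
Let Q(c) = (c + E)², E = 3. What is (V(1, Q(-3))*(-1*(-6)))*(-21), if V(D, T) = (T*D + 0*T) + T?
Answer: 0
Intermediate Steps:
Q(c) = (3 + c)² (Q(c) = (c + 3)² = (3 + c)²)
V(D, T) = T + D*T (V(D, T) = (D*T + 0) + T = D*T + T = T + D*T)
(V(1, Q(-3))*(-1*(-6)))*(-21) = (((3 - 3)²*(1 + 1))*(-1*(-6)))*(-21) = ((0²*2)*6)*(-21) = ((0*2)*6)*(-21) = (0*6)*(-21) = 0*(-21) = 0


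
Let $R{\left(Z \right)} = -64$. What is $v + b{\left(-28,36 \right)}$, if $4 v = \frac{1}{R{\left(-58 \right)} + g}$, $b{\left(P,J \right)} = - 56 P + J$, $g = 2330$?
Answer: $\frac{14538657}{9064} \approx 1604.0$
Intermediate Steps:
$b{\left(P,J \right)} = J - 56 P$
$v = \frac{1}{9064}$ ($v = \frac{1}{4 \left(-64 + 2330\right)} = \frac{1}{4 \cdot 2266} = \frac{1}{4} \cdot \frac{1}{2266} = \frac{1}{9064} \approx 0.00011033$)
$v + b{\left(-28,36 \right)} = \frac{1}{9064} + \left(36 - -1568\right) = \frac{1}{9064} + \left(36 + 1568\right) = \frac{1}{9064} + 1604 = \frac{14538657}{9064}$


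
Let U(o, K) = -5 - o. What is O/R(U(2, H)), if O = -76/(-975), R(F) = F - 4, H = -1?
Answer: -76/10725 ≈ -0.0070862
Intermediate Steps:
R(F) = -4 + F
O = 76/975 (O = -76*(-1/975) = 76/975 ≈ 0.077949)
O/R(U(2, H)) = 76/(975*(-4 + (-5 - 1*2))) = 76/(975*(-4 + (-5 - 2))) = 76/(975*(-4 - 7)) = (76/975)/(-11) = (76/975)*(-1/11) = -76/10725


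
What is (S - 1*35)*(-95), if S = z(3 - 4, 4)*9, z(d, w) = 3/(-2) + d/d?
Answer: 7505/2 ≈ 3752.5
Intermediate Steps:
z(d, w) = -½ (z(d, w) = 3*(-½) + 1 = -3/2 + 1 = -½)
S = -9/2 (S = -½*9 = -9/2 ≈ -4.5000)
(S - 1*35)*(-95) = (-9/2 - 1*35)*(-95) = (-9/2 - 35)*(-95) = -79/2*(-95) = 7505/2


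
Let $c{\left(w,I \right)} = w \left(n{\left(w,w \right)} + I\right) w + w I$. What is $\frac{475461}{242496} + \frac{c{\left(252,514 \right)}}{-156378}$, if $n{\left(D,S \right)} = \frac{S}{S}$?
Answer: $- \frac{146070062285}{702241472} \approx -208.01$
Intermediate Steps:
$n{\left(D,S \right)} = 1$
$c{\left(w,I \right)} = I w + w^{2} \left(1 + I\right)$ ($c{\left(w,I \right)} = w \left(1 + I\right) w + w I = w^{2} \left(1 + I\right) + I w = I w + w^{2} \left(1 + I\right)$)
$\frac{475461}{242496} + \frac{c{\left(252,514 \right)}}{-156378} = \frac{475461}{242496} + \frac{252 \left(514 + 252 + 514 \cdot 252\right)}{-156378} = 475461 \cdot \frac{1}{242496} + 252 \left(514 + 252 + 129528\right) \left(- \frac{1}{156378}\right) = \frac{52829}{26944} + 252 \cdot 130294 \left(- \frac{1}{156378}\right) = \frac{52829}{26944} + 32834088 \left(- \frac{1}{156378}\right) = \frac{52829}{26944} - \frac{5472348}{26063} = - \frac{146070062285}{702241472}$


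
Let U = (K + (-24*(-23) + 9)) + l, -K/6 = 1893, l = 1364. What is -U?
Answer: 9433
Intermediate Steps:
K = -11358 (K = -6*1893 = -11358)
U = -9433 (U = (-11358 + (-24*(-23) + 9)) + 1364 = (-11358 + (552 + 9)) + 1364 = (-11358 + 561) + 1364 = -10797 + 1364 = -9433)
-U = -1*(-9433) = 9433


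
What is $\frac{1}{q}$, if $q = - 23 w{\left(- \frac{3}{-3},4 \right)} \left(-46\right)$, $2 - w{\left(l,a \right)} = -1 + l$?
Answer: $\frac{1}{2116} \approx 0.00047259$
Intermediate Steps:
$w{\left(l,a \right)} = 3 - l$ ($w{\left(l,a \right)} = 2 - \left(-1 + l\right) = 3 - l$)
$q = 2116$ ($q = - 23 \left(3 - - \frac{3}{-3}\right) \left(-46\right) = - 23 \left(3 - \left(-3\right) \left(- \frac{1}{3}\right)\right) \left(-46\right) = - 23 \left(3 - 1\right) \left(-46\right) = \left(-23\right) 2 \left(-46\right) = \left(-46\right) \left(-46\right) = 2116$)
$\frac{1}{q} = \frac{1}{2116}$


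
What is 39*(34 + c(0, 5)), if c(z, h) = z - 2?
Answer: 1248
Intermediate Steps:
c(z, h) = -2 + z
39*(34 + c(0, 5)) = 39*(34 + (-2 + 0)) = 39*(34 - 2) = 39*32 = 1248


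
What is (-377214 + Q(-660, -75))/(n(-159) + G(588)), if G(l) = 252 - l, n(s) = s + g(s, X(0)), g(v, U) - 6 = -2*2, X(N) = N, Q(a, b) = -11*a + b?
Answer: 370029/493 ≈ 750.57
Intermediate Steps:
Q(a, b) = b - 11*a
g(v, U) = 2 (g(v, U) = 6 - 2*2 = 6 - 4 = 2)
n(s) = 2 + s (n(s) = s + 2 = 2 + s)
(-377214 + Q(-660, -75))/(n(-159) + G(588)) = (-377214 + (-75 - 11*(-660)))/((2 - 159) + (252 - 1*588)) = (-377214 + (-75 + 7260))/(-157 + (252 - 588)) = (-377214 + 7185)/(-157 - 336) = -370029/(-493) = -370029*(-1/493) = 370029/493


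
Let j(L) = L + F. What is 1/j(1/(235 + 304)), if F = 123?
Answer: 539/66298 ≈ 0.0081300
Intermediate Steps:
j(L) = 123 + L (j(L) = L + 123 = 123 + L)
1/j(1/(235 + 304)) = 1/(123 + 1/(235 + 304)) = 1/(123 + 1/539) = 1/(66298/539) = 539/66298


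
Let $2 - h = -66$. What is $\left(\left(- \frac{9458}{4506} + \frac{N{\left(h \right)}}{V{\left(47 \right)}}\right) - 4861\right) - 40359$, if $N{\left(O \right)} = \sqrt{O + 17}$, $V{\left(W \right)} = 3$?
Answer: $- \frac{101885389}{2253} + \frac{\sqrt{85}}{3} \approx -45219.0$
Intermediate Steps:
$h = 68$ ($h = 2 - -66 = 2 + 66 = 68$)
$N{\left(O \right)} = \sqrt{17 + O}$
$\left(\left(- \frac{9458}{4506} + \frac{N{\left(h \right)}}{V{\left(47 \right)}}\right) - 4861\right) - 40359 = \left(\left(- \frac{9458}{4506} + \frac{\sqrt{17 + 68}}{3}\right) - 4861\right) - 40359 = \left(\left(\left(-9458\right) \frac{1}{4506} + \sqrt{85} \cdot \frac{1}{3}\right) - 4861\right) - 40359 = \left(\left(- \frac{4729}{2253} + \frac{\sqrt{85}}{3}\right) - 4861\right) - 40359 = \left(- \frac{10956562}{2253} + \frac{\sqrt{85}}{3}\right) - 40359 = - \frac{101885389}{2253} + \frac{\sqrt{85}}{3}$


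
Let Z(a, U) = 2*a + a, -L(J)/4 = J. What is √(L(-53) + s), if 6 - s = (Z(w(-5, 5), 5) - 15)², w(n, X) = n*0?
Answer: I*√7 ≈ 2.6458*I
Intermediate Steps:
w(n, X) = 0
L(J) = -4*J
Z(a, U) = 3*a
s = -219 (s = 6 - (3*0 - 15)² = 6 - (0 - 15)² = 6 - 1*(-15)² = 6 - 1*225 = 6 - 225 = -219)
√(L(-53) + s) = √(-4*(-53) - 219) = √(212 - 219) = √(-7) = I*√7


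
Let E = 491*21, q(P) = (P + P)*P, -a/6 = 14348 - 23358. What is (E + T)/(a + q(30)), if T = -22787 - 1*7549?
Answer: -1335/3724 ≈ -0.35849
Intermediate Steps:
a = 54060 (a = -6*(14348 - 23358) = -6*(-9010) = 54060)
q(P) = 2*P² (q(P) = (2*P)*P = 2*P²)
E = 10311
T = -30336 (T = -22787 - 7549 = -30336)
(E + T)/(a + q(30)) = (10311 - 30336)/(54060 + 2*30²) = -20025/(54060 + 2*900) = -20025/(54060 + 1800) = -20025/55860 = -20025*1/55860 = -1335/3724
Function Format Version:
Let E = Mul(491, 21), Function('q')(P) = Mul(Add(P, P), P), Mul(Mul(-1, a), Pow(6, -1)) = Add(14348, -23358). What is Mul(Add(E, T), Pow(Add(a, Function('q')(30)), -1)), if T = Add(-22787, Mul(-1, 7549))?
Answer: Rational(-1335, 3724) ≈ -0.35849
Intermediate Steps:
a = 54060 (a = Mul(-6, Add(14348, -23358)) = Mul(-6, -9010) = 54060)
Function('q')(P) = Mul(2, Pow(P, 2)) (Function('q')(P) = Mul(Mul(2, P), P) = Mul(2, Pow(P, 2)))
E = 10311
T = -30336 (T = Add(-22787, -7549) = -30336)
Mul(Add(E, T), Pow(Add(a, Function('q')(30)), -1)) = Mul(Add(10311, -30336), Pow(Add(54060, Mul(2, Pow(30, 2))), -1)) = Mul(-20025, Pow(Add(54060, Mul(2, 900)), -1)) = Mul(-20025, Pow(Add(54060, 1800), -1)) = Mul(-20025, Pow(55860, -1)) = Mul(-20025, Rational(1, 55860)) = Rational(-1335, 3724)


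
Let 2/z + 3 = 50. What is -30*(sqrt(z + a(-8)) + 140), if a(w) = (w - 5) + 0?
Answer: -4200 - 30*I*sqrt(28623)/47 ≈ -4200.0 - 107.99*I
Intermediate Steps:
z = 2/47 (z = 2/(-3 + 50) = 2/47 ≈ 0.042553)
a(w) = -5 + w (a(w) = (-5 + w) + 0 = -5 + w)
-30*(sqrt(z + a(-8)) + 140) = -30*(sqrt(2/47 + (-5 - 8)) + 140) = -30*(sqrt(2/47 - 13) + 140) = -30*(sqrt(-609/47) + 140) = -30*(I*sqrt(28623)/47 + 140) = -30*(140 + I*sqrt(28623)/47) = -4200 - 30*I*sqrt(28623)/47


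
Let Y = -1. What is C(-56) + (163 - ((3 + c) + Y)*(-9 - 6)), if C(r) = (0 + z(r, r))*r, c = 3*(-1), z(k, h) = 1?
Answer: 92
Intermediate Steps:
c = -3
C(r) = r (C(r) = (0 + 1)*r = 1*r = r)
C(-56) + (163 - ((3 + c) + Y)*(-9 - 6)) = -56 + (163 - ((3 - 3) - 1)*(-9 - 6)) = -56 + (163 - (0 - 1)*(-15)) = -56 + (163 - (-1)*(-15)) = -56 + (163 - 1*15) = -56 + (163 - 15) = -56 + 148 = 92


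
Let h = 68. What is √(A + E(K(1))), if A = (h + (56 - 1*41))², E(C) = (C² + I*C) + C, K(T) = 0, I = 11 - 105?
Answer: 83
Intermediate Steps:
I = -94
E(C) = C² - 93*C (E(C) = (C² - 94*C) + C = C² - 93*C)
A = 6889 (A = (68 + (56 - 1*41))² = (68 + (56 - 41))² = (68 + 15)² = 83² = 6889)
√(A + E(K(1))) = √(6889 + 0*(-93 + 0)) = √(6889 + 0*(-93)) = √(6889 + 0) = √6889 = 83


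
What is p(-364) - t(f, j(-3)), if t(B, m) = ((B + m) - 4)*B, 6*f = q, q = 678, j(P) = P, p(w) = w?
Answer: -12342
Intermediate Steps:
f = 113 (f = (1/6)*678 = 113)
t(B, m) = B*(-4 + B + m) (t(B, m) = (-4 + B + m)*B = B*(-4 + B + m))
p(-364) - t(f, j(-3)) = -364 - 113*(-4 + 113 - 3) = -364 - 113*106 = -364 - 1*11978 = -364 - 11978 = -12342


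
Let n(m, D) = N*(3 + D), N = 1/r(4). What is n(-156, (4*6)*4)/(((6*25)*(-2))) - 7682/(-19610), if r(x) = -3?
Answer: 98391/196100 ≈ 0.50174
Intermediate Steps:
N = -⅓ (N = 1/(-3) = -⅓ ≈ -0.33333)
n(m, D) = -1 - D/3 (n(m, D) = -(3 + D)/3 = -1 - D/3)
n(-156, (4*6)*4)/(((6*25)*(-2))) - 7682/(-19610) = (-1 - 4*6*4/3)/(((6*25)*(-2))) - 7682/(-19610) = (-1 - 8*4)/((150*(-2))) - 7682*(-1/19610) = (-1 - ⅓*96)/(-300) + 3841/9805 = (-1 - 32)*(-1/300) + 3841/9805 = -33*(-1/300) + 3841/9805 = 11/100 + 3841/9805 = 98391/196100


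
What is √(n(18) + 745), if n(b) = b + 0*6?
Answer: √763 ≈ 27.622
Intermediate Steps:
n(b) = b (n(b) = b + 0 = b)
√(n(18) + 745) = √(18 + 745) = √763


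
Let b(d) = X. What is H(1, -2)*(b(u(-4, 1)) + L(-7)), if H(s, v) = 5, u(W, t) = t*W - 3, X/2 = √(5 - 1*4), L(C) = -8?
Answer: -30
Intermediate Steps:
X = 2 (X = 2*√(5 - 1*4) = 2*√(5 - 4) = 2*√1 = 2*1 = 2)
u(W, t) = -3 + W*t (u(W, t) = W*t - 3 = -3 + W*t)
b(d) = 2
H(1, -2)*(b(u(-4, 1)) + L(-7)) = 5*(2 - 8) = 5*(-6) = -30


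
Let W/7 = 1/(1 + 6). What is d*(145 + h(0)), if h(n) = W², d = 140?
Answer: 20440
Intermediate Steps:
W = 1 (W = 7/(1 + 6) = 7/7 = 7*(⅐) = 1)
h(n) = 1 (h(n) = 1² = 1)
d*(145 + h(0)) = 140*(145 + 1) = 140*146 = 20440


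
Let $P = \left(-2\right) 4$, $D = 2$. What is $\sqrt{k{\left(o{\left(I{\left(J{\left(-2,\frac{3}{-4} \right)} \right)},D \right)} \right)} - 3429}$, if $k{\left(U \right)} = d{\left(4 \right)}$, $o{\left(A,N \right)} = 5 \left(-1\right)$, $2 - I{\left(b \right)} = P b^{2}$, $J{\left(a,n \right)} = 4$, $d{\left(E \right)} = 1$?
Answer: $2 i \sqrt{857} \approx 58.549 i$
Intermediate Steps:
$P = -8$
$I{\left(b \right)} = 2 + 8 b^{2}$ ($I{\left(b \right)} = 2 - - 8 b^{2} = 2 + 8 b^{2}$)
$o{\left(A,N \right)} = -5$
$k{\left(U \right)} = 1$
$\sqrt{k{\left(o{\left(I{\left(J{\left(-2,\frac{3}{-4} \right)} \right)},D \right)} \right)} - 3429} = \sqrt{1 - 3429} = \sqrt{-3428} = 2 i \sqrt{857}$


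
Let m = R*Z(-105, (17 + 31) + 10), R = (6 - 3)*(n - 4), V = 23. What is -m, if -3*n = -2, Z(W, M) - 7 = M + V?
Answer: 880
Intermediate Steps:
Z(W, M) = 30 + M (Z(W, M) = 7 + (M + 23) = 7 + (23 + M) = 30 + M)
n = ⅔ (n = -⅓*(-2) = ⅔ ≈ 0.66667)
R = -10 (R = (6 - 3)*(⅔ - 4) = 3*(-10/3) = -10)
m = -880 (m = -10*(30 + ((17 + 31) + 10)) = -10*(30 + (48 + 10)) = -10*(30 + 58) = -10*88 = -880)
-m = -1*(-880) = 880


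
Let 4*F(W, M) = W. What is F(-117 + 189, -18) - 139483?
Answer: -139465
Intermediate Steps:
F(W, M) = W/4
F(-117 + 189, -18) - 139483 = (-117 + 189)/4 - 139483 = (¼)*72 - 139483 = 18 - 139483 = -139465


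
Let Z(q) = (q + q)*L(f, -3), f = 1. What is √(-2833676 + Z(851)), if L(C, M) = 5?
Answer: I*√2825166 ≈ 1680.8*I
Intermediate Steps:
Z(q) = 10*q (Z(q) = (q + q)*5 = (2*q)*5 = 10*q)
√(-2833676 + Z(851)) = √(-2833676 + 10*851) = √(-2833676 + 8510) = √(-2825166) = I*√2825166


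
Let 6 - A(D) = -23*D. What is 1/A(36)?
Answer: 1/834 ≈ 0.0011990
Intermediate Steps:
A(D) = 6 + 23*D (A(D) = 6 - (-23)*D = 6 + 23*D)
1/A(36) = 1/(6 + 23*36) = 1/(6 + 828) = 1/834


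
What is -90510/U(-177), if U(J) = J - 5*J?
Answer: -15085/118 ≈ -127.84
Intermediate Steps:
U(J) = -4*J
-90510/U(-177) = -90510/((-4*(-177))) = -90510/708 = -90510*1/708 = -15085/118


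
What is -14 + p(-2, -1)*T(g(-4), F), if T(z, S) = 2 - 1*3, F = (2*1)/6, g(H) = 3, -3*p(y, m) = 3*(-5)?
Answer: -19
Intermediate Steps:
p(y, m) = 5 (p(y, m) = -(-5) = -1/3*(-15) = 5)
F = 1/3 (F = 2*(1/6) = 1/3 ≈ 0.33333)
T(z, S) = -1 (T(z, S) = 2 - 3 = -1)
-14 + p(-2, -1)*T(g(-4), F) = -14 + 5*(-1) = -14 - 5 = -19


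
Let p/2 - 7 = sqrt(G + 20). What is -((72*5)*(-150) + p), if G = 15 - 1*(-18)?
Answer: 53986 - 2*sqrt(53) ≈ 53971.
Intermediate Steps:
G = 33 (G = 15 + 18 = 33)
p = 14 + 2*sqrt(53) (p = 14 + 2*sqrt(33 + 20) = 14 + 2*sqrt(53) ≈ 28.560)
-((72*5)*(-150) + p) = -((72*5)*(-150) + (14 + 2*sqrt(53))) = -(360*(-150) + (14 + 2*sqrt(53))) = -(-54000 + (14 + 2*sqrt(53))) = -(-53986 + 2*sqrt(53)) = 53986 - 2*sqrt(53)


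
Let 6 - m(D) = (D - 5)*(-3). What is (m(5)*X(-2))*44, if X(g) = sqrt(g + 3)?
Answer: 264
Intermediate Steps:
X(g) = sqrt(3 + g)
m(D) = -9 + 3*D (m(D) = 6 - (D - 5)*(-3) = 6 - (-5 + D)*(-3) = 6 - (15 - 3*D) = 6 + (-15 + 3*D) = -9 + 3*D)
(m(5)*X(-2))*44 = ((-9 + 3*5)*sqrt(3 - 2))*44 = ((-9 + 15)*sqrt(1))*44 = (6*1)*44 = 6*44 = 264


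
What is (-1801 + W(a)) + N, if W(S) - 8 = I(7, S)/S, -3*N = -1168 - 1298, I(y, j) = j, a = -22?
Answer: -970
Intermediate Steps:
N = 822 (N = -(-1168 - 1298)/3 = -⅓*(-2466) = 822)
W(S) = 9 (W(S) = 8 + S/S = 8 + 1 = 9)
(-1801 + W(a)) + N = (-1801 + 9) + 822 = -1792 + 822 = -970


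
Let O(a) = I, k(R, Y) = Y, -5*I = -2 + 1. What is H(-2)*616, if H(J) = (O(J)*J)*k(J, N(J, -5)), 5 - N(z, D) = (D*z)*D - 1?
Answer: -68992/5 ≈ -13798.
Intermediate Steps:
N(z, D) = 6 - z*D**2 (N(z, D) = 5 - ((D*z)*D - 1) = 5 - (z*D**2 - 1) = 5 - (-1 + z*D**2) = 5 + (1 - z*D**2) = 6 - z*D**2)
I = 1/5 (I = -(-2 + 1)/5 = -1/5*(-1) = 1/5 ≈ 0.20000)
O(a) = 1/5
H(J) = J*(6 - 25*J)/5 (H(J) = (J/5)*(6 - 1*J*(-5)**2) = (J/5)*(6 - 1*J*25) = (J/5)*(6 - 25*J) = J*(6 - 25*J)/5)
H(-2)*616 = ((1/5)*(-2)*(6 - 25*(-2)))*616 = ((1/5)*(-2)*(6 + 50))*616 = ((1/5)*(-2)*56)*616 = -112/5*616 = -68992/5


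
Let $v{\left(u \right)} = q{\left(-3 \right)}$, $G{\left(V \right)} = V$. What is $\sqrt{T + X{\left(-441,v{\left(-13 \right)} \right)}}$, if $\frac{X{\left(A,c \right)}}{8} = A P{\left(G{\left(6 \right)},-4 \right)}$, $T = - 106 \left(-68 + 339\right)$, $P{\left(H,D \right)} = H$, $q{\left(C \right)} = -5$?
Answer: $i \sqrt{49894} \approx 223.37 i$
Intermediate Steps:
$v{\left(u \right)} = -5$
$T = -28726$ ($T = \left(-106\right) 271 = -28726$)
$X{\left(A,c \right)} = 48 A$ ($X{\left(A,c \right)} = 8 A 6 = 8 \cdot 6 A = 48 A$)
$\sqrt{T + X{\left(-441,v{\left(-13 \right)} \right)}} = \sqrt{-28726 + 48 \left(-441\right)} = \sqrt{-28726 - 21168} = \sqrt{-49894} = i \sqrt{49894}$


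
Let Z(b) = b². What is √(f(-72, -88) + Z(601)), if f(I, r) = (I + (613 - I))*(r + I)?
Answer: √263121 ≈ 512.95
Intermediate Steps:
f(I, r) = 613*I + 613*r (f(I, r) = 613*(I + r) = 613*I + 613*r)
√(f(-72, -88) + Z(601)) = √((613*(-72) + 613*(-88)) + 601²) = √((-44136 - 53944) + 361201) = √(-98080 + 361201) = √263121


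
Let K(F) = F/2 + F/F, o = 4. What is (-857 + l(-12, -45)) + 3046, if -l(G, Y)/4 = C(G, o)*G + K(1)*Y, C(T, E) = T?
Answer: 1883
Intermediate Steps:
K(F) = 1 + F/2 (K(F) = F*(½) + 1 = F/2 + 1 = 1 + F/2)
l(G, Y) = -6*Y - 4*G² (l(G, Y) = -4*(G*G + (1 + (½)*1)*Y) = -4*(G² + (1 + ½)*Y) = -4*(G² + 3*Y/2) = -6*Y - 4*G²)
(-857 + l(-12, -45)) + 3046 = (-857 + (-6*(-45) - 4*(-12)²)) + 3046 = (-857 + (270 - 4*144)) + 3046 = (-857 + (270 - 576)) + 3046 = (-857 - 306) + 3046 = -1163 + 3046 = 1883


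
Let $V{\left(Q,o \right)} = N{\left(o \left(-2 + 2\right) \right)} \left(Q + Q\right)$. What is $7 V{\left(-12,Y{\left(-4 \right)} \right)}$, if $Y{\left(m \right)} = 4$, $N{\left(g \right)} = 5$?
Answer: $-840$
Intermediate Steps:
$V{\left(Q,o \right)} = 10 Q$ ($V{\left(Q,o \right)} = 5 \left(Q + Q\right) = 5 \cdot 2 Q = 10 Q$)
$7 V{\left(-12,Y{\left(-4 \right)} \right)} = 7 \cdot 10 \left(-12\right) = 7 \left(-120\right) = -840$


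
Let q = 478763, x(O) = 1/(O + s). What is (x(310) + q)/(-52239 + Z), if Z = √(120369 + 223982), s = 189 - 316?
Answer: -152561613919/16644269497 - 8761363*√344351/49932808491 ≈ -9.2690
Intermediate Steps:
s = -127
Z = √344351 ≈ 586.81
x(O) = 1/(-127 + O) (x(O) = 1/(O - 127) = 1/(-127 + O))
(x(310) + q)/(-52239 + Z) = (1/(-127 + 310) + 478763)/(-52239 + √344351) = (1/183 + 478763)/(-52239 + √344351) = 87613630/(183*(-52239 + √344351))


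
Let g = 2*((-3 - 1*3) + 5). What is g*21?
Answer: -42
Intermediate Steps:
g = -2 (g = 2*((-3 - 3) + 5) = 2*(-6 + 5) = 2*(-1) = -2)
g*21 = -2*21 = -42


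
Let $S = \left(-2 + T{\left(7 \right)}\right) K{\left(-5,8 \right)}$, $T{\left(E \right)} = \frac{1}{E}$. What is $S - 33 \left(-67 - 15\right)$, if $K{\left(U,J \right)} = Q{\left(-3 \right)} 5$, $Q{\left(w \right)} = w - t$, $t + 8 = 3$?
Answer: $\frac{18812}{7} \approx 2687.4$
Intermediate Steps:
$t = -5$ ($t = -8 + 3 = -5$)
$Q{\left(w \right)} = 5 + w$ ($Q{\left(w \right)} = w - -5 = w + 5 = 5 + w$)
$K{\left(U,J \right)} = 10$ ($K{\left(U,J \right)} = \left(5 - 3\right) 5 = 2 \cdot 5 = 10$)
$S = - \frac{130}{7}$ ($S = \left(-2 + \frac{1}{7}\right) 10 = \left(- \frac{13}{7}\right) 10 = - \frac{130}{7} \approx -18.571$)
$S - 33 \left(-67 - 15\right) = - \frac{130}{7} - 33 \left(-67 - 15\right) = - \frac{130}{7} - 33 \left(-82\right) = - \frac{130}{7} - -2706 = - \frac{130}{7} + 2706 = \frac{18812}{7}$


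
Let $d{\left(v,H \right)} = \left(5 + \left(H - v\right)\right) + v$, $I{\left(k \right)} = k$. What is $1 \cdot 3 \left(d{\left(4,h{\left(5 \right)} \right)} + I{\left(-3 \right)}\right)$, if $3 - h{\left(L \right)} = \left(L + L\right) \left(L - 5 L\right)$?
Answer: $615$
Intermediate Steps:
$h{\left(L \right)} = 3 + 8 L^{2}$ ($h{\left(L \right)} = 3 - \left(L + L\right) \left(L - 5 L\right) = 3 - 2 L \left(- 4 L\right) = 3 - - 8 L^{2} = 3 + 8 L^{2}$)
$d{\left(v,H \right)} = 5 + H$ ($d{\left(v,H \right)} = \left(5 + H - v\right) + v = 5 + H$)
$1 \cdot 3 \left(d{\left(4,h{\left(5 \right)} \right)} + I{\left(-3 \right)}\right) = 1 \cdot 3 \left(\left(5 + \left(3 + 8 \cdot 5^{2}\right)\right) - 3\right) = 3 \left(\left(5 + \left(3 + 8 \cdot 25\right)\right) - 3\right) = 3 \left(\left(5 + \left(3 + 200\right)\right) - 3\right) = 3 \left(\left(5 + 203\right) - 3\right) = 3 \left(208 - 3\right) = 3 \cdot 205 = 615$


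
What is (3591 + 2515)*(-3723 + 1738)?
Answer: -12120410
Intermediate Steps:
(3591 + 2515)*(-3723 + 1738) = 6106*(-1985) = -12120410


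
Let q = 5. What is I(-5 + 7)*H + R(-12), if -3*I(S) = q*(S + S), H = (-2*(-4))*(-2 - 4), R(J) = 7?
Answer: 327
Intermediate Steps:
H = -48 (H = 8*(-6) = -48)
I(S) = -10*S/3 (I(S) = -5*(S + S)/3 = -5*2*S/3 = -10*S/3)
I(-5 + 7)*H + R(-12) = -10*(-5 + 7)/3*(-48) + 7 = -10/3*2*(-48) + 7 = -20/3*(-48) + 7 = 320 + 7 = 327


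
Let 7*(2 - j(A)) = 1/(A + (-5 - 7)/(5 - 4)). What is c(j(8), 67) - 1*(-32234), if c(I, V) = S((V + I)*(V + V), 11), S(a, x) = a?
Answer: 580787/14 ≈ 41485.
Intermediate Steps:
j(A) = 2 - 1/(7*(-12 + A)) (j(A) = 2 - 1/(7*(A + (-5 - 7)/(5 - 4))) = 2 - 1/(7*(A - 12/1)) = 2 - 1/(7*(A - 12*1)) = 2 - 1/(7*(A - 12)) = 2 - 1/(7*(-12 + A)))
c(I, V) = 2*V*(I + V) (c(I, V) = (V + I)*(V + V) = (I + V)*(2*V) = 2*V*(I + V))
c(j(8), 67) - 1*(-32234) = 2*67*((-169 + 14*8)/(7*(-12 + 8)) + 67) - 1*(-32234) = 2*67*((1/7)*(-169 + 112)/(-4) + 67) + 32234 = 2*67*((1/7)*(-1/4)*(-57) + 67) + 32234 = 2*67*(57/28 + 67) + 32234 = 2*67*(1933/28) + 32234 = 129511/14 + 32234 = 580787/14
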